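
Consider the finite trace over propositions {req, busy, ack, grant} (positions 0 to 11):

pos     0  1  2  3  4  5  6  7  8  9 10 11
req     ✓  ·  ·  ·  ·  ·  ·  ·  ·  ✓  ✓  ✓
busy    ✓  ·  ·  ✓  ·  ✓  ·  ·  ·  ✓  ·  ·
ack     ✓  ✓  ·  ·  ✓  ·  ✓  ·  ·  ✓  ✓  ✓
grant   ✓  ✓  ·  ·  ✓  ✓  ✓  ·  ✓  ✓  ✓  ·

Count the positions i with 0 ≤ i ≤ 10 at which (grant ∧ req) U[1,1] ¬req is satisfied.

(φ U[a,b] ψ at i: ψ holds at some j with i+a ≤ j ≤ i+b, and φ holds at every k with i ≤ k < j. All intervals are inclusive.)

Evaluate at each i in [0,10]:
  i=0: ✓ (rhs at j=1; lhs holds on [0,0])
  i=1: ✗ (lhs fails at k=1 before rhs at j=2)
  i=2: ✗ (lhs fails at k=2 before rhs at j=3)
  i=3: ✗ (lhs fails at k=3 before rhs at j=4)
  i=4: ✗ (lhs fails at k=4 before rhs at j=5)
  i=5: ✗ (lhs fails at k=5 before rhs at j=6)
  i=6: ✗ (lhs fails at k=6 before rhs at j=7)
  i=7: ✗ (lhs fails at k=7 before rhs at j=8)
  i=8: ✗ (no rhs in [9,9])
  i=9: ✗ (no rhs in [10,10])
  i=10: ✗ (no rhs in [11,11])
Positions where it holds: {0} → 1.

1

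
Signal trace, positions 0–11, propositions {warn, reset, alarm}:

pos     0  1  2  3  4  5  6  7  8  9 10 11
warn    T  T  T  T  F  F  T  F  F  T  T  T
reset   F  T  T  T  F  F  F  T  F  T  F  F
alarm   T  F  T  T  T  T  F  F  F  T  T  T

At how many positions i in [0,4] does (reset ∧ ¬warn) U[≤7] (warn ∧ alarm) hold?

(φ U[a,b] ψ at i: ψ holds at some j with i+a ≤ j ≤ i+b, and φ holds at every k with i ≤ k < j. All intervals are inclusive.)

3

Evaluate at each i in [0,4]:
  i=0: ✓ (rhs at j=0)
  i=1: ✗ (lhs fails at k=1 before rhs at j=2)
  i=2: ✓ (rhs at j=2)
  i=3: ✓ (rhs at j=3)
  i=4: ✗ (lhs fails at k=4 before rhs at j=9)
Positions where it holds: {0, 2, 3} → 3.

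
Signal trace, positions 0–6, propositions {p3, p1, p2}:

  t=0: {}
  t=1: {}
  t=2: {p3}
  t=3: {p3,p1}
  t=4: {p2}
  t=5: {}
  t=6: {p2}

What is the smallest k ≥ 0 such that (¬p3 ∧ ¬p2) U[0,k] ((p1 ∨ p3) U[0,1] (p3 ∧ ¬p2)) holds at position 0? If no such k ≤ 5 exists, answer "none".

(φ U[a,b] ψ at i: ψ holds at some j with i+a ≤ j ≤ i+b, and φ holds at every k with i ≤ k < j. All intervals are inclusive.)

Need earliest j ≥ 0 with ((p1 ∨ p3) U[0,1] (p3 ∧ ¬p2)), and (¬p3 ∧ ¬p2) at every k in [0,j-1].
  j=0: rhs fails.
  j=1: rhs fails.
  j=2: rhs holds; lhs holds on [0,1]. k = 2.

2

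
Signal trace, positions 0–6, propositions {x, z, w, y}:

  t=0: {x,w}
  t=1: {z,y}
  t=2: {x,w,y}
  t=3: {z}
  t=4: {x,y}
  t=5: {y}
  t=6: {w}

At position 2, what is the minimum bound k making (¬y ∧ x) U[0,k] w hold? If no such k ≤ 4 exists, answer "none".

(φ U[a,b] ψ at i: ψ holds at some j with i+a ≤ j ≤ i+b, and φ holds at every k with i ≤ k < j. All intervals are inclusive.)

Need earliest j ≥ 2 with w, and (¬y ∧ x) at every k in [2,j-1].
  j=2: rhs holds (empty prefix). k = 0.

0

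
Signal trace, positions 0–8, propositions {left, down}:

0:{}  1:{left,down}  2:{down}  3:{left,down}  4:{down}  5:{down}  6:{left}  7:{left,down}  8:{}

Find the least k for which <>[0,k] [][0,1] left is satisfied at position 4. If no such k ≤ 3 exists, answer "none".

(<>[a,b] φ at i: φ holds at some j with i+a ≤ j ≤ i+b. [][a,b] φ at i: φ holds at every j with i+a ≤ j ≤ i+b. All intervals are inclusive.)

Scan j = 4,5,… for [][0,1] left:
  j=4: fails
  j=5: fails
  j=6: holds
First hit at j=6, so smallest k = 6-4 = 2.

2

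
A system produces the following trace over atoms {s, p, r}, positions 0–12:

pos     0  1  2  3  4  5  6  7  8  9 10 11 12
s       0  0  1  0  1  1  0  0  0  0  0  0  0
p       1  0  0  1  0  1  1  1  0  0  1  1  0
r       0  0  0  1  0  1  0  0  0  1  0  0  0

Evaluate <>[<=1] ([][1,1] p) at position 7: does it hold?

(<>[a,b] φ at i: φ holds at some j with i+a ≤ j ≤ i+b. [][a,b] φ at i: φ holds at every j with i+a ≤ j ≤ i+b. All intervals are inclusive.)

Check [][1,1] p at each j in [7,8]:
  j=7: fails at 8
  j=8: fails at 9
No position in the window satisfies it → formula fails.

False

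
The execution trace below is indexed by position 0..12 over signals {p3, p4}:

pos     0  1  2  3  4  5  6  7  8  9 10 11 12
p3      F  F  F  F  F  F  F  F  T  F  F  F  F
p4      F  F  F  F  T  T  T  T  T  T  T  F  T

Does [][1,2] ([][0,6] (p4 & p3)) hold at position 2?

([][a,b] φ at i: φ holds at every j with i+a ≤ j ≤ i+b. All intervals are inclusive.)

False

Check [][0,6] (p4 & p3) at every j in [3,4]:
  j=3: fails at 3
  j=4: fails at 4
Fails at j=3 → formula fails.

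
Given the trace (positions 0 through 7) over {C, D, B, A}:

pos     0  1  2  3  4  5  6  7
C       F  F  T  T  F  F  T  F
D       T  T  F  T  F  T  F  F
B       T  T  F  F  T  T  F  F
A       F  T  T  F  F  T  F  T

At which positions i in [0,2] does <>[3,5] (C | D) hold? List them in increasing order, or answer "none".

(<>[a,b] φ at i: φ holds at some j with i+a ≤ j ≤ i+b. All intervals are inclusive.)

Evaluate at each i in [0,2]:
  i=0: ✓ (witness j=3)
  i=1: ✓ (witness j=5)
  i=2: ✓ (witness j=5)

0, 1, 2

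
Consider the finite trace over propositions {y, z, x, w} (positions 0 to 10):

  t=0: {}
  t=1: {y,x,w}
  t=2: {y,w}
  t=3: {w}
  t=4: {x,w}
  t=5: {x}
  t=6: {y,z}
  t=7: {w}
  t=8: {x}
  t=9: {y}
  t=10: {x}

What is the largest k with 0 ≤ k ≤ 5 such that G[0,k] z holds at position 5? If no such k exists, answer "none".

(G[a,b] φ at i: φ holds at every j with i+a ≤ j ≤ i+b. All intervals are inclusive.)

z must hold from j=5 onward; find where it first fails.
  j=5: fails → no k works.

none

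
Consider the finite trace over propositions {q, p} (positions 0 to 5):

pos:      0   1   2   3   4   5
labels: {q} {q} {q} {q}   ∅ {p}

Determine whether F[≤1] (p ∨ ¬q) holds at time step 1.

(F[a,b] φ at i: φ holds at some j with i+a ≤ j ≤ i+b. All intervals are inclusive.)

No

Check (p ∨ ¬q) at each j in [1,2]:
  j=1: false
  j=2: false
No position in the window satisfies it → formula fails.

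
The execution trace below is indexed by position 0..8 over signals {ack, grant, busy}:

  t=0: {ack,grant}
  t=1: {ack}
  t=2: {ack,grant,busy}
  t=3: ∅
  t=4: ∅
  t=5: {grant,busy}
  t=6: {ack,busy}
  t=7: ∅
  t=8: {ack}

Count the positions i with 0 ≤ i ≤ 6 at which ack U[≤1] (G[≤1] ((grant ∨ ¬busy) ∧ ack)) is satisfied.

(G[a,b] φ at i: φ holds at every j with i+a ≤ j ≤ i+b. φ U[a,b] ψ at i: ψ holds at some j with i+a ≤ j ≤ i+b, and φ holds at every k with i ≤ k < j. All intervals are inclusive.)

Evaluate at each i in [0,6]:
  i=0: ✓ (rhs at j=0)
  i=1: ✓ (rhs at j=1)
  i=2: ✗ (no rhs in [2,3])
  i=3: ✗ (no rhs in [3,4])
  i=4: ✗ (no rhs in [4,5])
  i=5: ✗ (no rhs in [5,6])
  i=6: ✗ (no rhs in [6,7])
Positions where it holds: {0, 1} → 2.

2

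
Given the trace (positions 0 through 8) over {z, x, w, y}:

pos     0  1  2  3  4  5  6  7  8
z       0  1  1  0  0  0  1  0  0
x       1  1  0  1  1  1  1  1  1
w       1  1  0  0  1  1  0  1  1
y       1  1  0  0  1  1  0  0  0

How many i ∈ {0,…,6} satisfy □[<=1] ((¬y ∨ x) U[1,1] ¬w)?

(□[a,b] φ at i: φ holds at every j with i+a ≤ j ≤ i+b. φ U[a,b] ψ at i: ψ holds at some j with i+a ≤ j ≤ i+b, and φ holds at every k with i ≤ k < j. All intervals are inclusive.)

Evaluate at each i in [0,6]:
  i=0: ✗ (fails at j=0)
  i=1: ✓ (all of [1,2])
  i=2: ✗ (fails at j=3)
  i=3: ✗ (fails at j=3)
  i=4: ✗ (fails at j=4)
  i=5: ✗ (fails at j=6)
  i=6: ✗ (fails at j=6)
Positions where it holds: {1} → 1.

1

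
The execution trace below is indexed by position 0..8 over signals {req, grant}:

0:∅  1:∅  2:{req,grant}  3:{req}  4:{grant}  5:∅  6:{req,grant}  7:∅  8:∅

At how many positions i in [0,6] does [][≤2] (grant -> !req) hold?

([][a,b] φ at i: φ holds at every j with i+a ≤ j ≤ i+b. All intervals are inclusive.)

Evaluate at each i in [0,6]:
  i=0: ✗ (fails at j=2)
  i=1: ✗ (fails at j=2)
  i=2: ✗ (fails at j=2)
  i=3: ✓ (all of [3,5])
  i=4: ✗ (fails at j=6)
  i=5: ✗ (fails at j=6)
  i=6: ✗ (fails at j=6)
Positions where it holds: {3} → 1.

1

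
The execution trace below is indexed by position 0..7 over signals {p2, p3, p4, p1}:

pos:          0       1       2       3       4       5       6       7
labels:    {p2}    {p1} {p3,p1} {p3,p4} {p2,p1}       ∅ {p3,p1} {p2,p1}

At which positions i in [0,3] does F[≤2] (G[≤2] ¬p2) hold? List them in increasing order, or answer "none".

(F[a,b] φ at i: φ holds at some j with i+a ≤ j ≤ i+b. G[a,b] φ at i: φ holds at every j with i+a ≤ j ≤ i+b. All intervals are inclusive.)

Evaluate at each i in [0,3]:
  i=0: ✓ (witness j=1)
  i=1: ✓ (witness j=1)
  i=2: ✗ (none in [2,4])
  i=3: ✗ (none in [3,5])

0, 1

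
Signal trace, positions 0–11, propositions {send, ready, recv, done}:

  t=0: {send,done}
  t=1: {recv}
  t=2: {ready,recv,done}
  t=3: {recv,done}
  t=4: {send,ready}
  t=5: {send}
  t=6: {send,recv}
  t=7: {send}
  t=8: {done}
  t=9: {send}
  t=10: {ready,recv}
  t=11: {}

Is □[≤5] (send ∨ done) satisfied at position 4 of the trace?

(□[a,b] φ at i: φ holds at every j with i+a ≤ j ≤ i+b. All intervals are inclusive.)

Yes

Check (send ∨ done) at every j in [4,9]:
  j=4: true
  j=5: true
  j=6: true
  j=7: true
  j=8: true
  j=9: true
All positions satisfy it → formula holds.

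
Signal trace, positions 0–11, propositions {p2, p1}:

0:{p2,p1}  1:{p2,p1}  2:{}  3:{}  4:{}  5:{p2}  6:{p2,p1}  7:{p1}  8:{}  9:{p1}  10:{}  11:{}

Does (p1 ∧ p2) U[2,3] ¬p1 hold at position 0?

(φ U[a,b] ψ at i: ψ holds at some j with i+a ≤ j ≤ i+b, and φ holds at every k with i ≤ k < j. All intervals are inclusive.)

Yes

Need some j in [2,3] with ¬p1, and (p1 ∧ p2) at every k in [0,j-1].
  j=2: ¬p1 holds; (p1 ∧ p2) holds at every k in [0,1] → satisfied.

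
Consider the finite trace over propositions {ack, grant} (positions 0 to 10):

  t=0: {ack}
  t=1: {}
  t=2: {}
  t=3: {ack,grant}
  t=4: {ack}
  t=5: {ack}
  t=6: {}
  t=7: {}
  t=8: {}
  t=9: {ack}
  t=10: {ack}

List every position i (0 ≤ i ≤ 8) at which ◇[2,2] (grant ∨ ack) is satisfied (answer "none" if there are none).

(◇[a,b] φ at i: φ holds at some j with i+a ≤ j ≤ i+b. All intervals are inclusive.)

Evaluate at each i in [0,8]:
  i=0: ✗ (none in [2,2])
  i=1: ✓ (witness j=3)
  i=2: ✓ (witness j=4)
  i=3: ✓ (witness j=5)
  i=4: ✗ (none in [6,6])
  i=5: ✗ (none in [7,7])
  i=6: ✗ (none in [8,8])
  i=7: ✓ (witness j=9)
  i=8: ✓ (witness j=10)

1, 2, 3, 7, 8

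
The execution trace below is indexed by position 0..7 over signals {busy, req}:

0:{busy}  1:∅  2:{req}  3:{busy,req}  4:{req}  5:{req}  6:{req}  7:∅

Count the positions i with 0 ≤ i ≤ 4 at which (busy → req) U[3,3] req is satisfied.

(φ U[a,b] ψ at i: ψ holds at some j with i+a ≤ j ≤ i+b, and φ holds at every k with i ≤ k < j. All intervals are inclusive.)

3

Evaluate at each i in [0,4]:
  i=0: ✗ (lhs fails at k=0 before rhs at j=3)
  i=1: ✓ (rhs at j=4; lhs holds on [1,3])
  i=2: ✓ (rhs at j=5; lhs holds on [2,4])
  i=3: ✓ (rhs at j=6; lhs holds on [3,5])
  i=4: ✗ (no rhs in [7,7])
Positions where it holds: {1, 2, 3} → 3.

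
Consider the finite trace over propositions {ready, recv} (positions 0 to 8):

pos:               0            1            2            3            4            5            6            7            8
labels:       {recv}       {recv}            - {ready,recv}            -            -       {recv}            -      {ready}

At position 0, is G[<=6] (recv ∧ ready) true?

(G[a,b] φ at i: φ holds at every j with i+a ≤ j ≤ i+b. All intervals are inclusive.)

False

Check (recv ∧ ready) at every j in [0,6]:
  j=0: false
  j=1: false
  j=2: false
  j=3: true
  j=4: false
  j=5: false
  j=6: false
Fails at j=0 → formula fails.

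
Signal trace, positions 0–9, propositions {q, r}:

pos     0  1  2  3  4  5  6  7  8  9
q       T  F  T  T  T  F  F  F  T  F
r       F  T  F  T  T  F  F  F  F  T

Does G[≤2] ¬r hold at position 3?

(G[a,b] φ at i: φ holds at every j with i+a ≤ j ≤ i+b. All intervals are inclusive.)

Does not hold

Check ¬r at every j in [3,5]:
  j=3: false
  j=4: false
  j=5: true
Fails at j=3 → formula fails.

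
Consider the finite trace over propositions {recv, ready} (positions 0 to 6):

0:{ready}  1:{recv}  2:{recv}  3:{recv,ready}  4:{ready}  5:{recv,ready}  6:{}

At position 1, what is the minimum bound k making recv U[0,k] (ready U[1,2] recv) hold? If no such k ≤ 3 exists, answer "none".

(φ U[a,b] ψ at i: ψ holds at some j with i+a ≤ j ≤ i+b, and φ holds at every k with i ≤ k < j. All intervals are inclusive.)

2

Need earliest j ≥ 1 with (ready U[1,2] recv), and recv at every k in [1,j-1].
  j=1: rhs fails.
  j=2: rhs fails.
  j=3: rhs holds; lhs holds on [1,2]. k = 2.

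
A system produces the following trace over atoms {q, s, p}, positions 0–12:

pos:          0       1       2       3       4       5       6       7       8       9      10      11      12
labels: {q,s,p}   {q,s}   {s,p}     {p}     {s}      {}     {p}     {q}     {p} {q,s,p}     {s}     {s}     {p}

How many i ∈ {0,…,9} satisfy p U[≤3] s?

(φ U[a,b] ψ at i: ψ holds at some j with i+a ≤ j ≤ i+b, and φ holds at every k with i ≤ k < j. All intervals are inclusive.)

7

Evaluate at each i in [0,9]:
  i=0: ✓ (rhs at j=0)
  i=1: ✓ (rhs at j=1)
  i=2: ✓ (rhs at j=2)
  i=3: ✓ (rhs at j=4; lhs holds on [3,3])
  i=4: ✓ (rhs at j=4)
  i=5: ✗ (no rhs in [5,8])
  i=6: ✗ (lhs fails at k=7 before rhs at j=9)
  i=7: ✗ (lhs fails at k=7 before rhs at j=9)
  i=8: ✓ (rhs at j=9; lhs holds on [8,8])
  i=9: ✓ (rhs at j=9)
Positions where it holds: {0, 1, 2, 3, 4, 8, 9} → 7.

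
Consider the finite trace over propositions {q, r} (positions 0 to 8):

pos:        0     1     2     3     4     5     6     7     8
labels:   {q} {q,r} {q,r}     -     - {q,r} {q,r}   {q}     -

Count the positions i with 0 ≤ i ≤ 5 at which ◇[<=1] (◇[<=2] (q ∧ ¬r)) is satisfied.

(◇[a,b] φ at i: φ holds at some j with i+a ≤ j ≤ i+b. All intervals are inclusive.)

3

Evaluate at each i in [0,5]:
  i=0: ✓ (witness j=0)
  i=1: ✗ (none in [1,2])
  i=2: ✗ (none in [2,3])
  i=3: ✗ (none in [3,4])
  i=4: ✓ (witness j=5)
  i=5: ✓ (witness j=5)
Positions where it holds: {0, 4, 5} → 3.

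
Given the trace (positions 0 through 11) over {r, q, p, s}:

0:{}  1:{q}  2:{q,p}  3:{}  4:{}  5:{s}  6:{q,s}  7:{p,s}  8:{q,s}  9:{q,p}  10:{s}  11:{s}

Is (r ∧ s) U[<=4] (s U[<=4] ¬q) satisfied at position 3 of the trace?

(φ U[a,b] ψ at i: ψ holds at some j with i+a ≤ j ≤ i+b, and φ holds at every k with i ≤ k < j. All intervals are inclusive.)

Need some j in [3,7] with (s U[<=4] ¬q), and (r ∧ s) at every k in [3,j-1].
  j=3: (s U[<=4] ¬q) holds; no prefix to check → satisfied.

Holds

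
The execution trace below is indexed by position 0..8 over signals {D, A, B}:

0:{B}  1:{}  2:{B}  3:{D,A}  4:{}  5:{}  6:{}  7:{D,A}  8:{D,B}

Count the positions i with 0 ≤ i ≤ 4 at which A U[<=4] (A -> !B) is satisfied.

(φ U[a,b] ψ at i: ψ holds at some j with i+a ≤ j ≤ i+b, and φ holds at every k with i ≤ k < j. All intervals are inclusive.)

Evaluate at each i in [0,4]:
  i=0: ✓ (rhs at j=0)
  i=1: ✓ (rhs at j=1)
  i=2: ✓ (rhs at j=2)
  i=3: ✓ (rhs at j=3)
  i=4: ✓ (rhs at j=4)
Positions where it holds: {0, 1, 2, 3, 4} → 5.

5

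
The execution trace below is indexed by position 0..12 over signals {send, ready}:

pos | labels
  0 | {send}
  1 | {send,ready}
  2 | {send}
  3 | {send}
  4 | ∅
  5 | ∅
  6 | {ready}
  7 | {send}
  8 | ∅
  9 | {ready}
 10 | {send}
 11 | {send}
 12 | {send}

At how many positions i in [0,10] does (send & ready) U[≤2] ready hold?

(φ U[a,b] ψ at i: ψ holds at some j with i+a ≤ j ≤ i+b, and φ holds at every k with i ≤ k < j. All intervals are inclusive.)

3

Evaluate at each i in [0,10]:
  i=0: ✗ (lhs fails at k=0 before rhs at j=1)
  i=1: ✓ (rhs at j=1)
  i=2: ✗ (no rhs in [2,4])
  i=3: ✗ (no rhs in [3,5])
  i=4: ✗ (lhs fails at k=4 before rhs at j=6)
  i=5: ✗ (lhs fails at k=5 before rhs at j=6)
  i=6: ✓ (rhs at j=6)
  i=7: ✗ (lhs fails at k=7 before rhs at j=9)
  i=8: ✗ (lhs fails at k=8 before rhs at j=9)
  i=9: ✓ (rhs at j=9)
  i=10: ✗ (no rhs in [10,12])
Positions where it holds: {1, 6, 9} → 3.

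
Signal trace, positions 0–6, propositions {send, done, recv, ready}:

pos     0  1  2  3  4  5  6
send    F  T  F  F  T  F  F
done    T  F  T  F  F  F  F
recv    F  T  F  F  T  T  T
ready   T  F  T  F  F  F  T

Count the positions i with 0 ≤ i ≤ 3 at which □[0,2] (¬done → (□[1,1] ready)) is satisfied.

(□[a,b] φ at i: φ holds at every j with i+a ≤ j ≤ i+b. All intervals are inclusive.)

Evaluate at each i in [0,3]:
  i=0: ✓ (all of [0,2])
  i=1: ✗ (fails at j=3)
  i=2: ✗ (fails at j=3)
  i=3: ✗ (fails at j=3)
Positions where it holds: {0} → 1.

1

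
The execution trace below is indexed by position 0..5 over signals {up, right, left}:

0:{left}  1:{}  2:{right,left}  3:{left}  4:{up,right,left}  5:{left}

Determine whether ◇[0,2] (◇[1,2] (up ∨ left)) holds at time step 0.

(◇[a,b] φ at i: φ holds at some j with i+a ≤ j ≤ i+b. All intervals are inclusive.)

Yes

Check ◇[1,2] (up ∨ left) at each j in [0,2]:
  j=0: holds (witness at 2)
  j=1: holds (witness at 2)
  j=2: holds (witness at 3)
Found at j=0 → formula holds.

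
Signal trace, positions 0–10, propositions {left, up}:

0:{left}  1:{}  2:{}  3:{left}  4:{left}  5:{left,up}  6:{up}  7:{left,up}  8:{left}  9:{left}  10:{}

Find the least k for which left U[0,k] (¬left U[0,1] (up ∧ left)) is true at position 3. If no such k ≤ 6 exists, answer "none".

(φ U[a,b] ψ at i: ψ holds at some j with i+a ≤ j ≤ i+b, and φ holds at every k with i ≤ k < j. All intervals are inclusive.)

Need earliest j ≥ 3 with (¬left U[0,1] (up ∧ left)), and left at every k in [3,j-1].
  j=3: rhs fails.
  j=4: rhs fails.
  j=5: rhs holds; lhs holds on [3,4]. k = 2.

2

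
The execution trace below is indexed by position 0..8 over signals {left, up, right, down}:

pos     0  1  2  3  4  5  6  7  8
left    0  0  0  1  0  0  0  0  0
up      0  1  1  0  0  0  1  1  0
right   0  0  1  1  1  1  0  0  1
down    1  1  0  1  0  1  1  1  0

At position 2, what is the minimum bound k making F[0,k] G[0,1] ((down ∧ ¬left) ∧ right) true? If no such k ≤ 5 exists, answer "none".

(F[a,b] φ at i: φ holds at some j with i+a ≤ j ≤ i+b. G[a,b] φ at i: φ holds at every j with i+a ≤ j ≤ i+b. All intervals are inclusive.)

none

Scan j = 2,3,… for G[0,1] ((down ∧ ¬left) ∧ right):
  j=2: fails
  j=3: fails
  j=4: fails
  j=5: fails
  j=6: fails
  j=7: fails
No j in [2,7] satisfies it → none.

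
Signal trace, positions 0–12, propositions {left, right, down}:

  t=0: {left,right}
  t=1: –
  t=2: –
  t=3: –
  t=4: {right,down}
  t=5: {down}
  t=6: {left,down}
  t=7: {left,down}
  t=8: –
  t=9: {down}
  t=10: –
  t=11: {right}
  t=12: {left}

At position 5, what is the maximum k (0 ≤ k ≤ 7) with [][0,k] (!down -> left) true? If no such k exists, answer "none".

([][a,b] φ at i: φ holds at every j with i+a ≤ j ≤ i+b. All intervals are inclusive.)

(!down -> left) must hold from j=5 onward; find where it first fails.
  j=5: holds
  j=6: holds
  j=7: holds
  j=8: fails
Holds on [5,7], so largest k = 2.

2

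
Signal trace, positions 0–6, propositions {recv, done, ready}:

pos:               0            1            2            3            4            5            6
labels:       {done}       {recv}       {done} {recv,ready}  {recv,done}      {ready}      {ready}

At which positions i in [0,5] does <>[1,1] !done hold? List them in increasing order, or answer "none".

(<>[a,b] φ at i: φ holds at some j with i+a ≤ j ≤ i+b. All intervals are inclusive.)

0, 2, 4, 5

Evaluate at each i in [0,5]:
  i=0: ✓ (witness j=1)
  i=1: ✗ (none in [2,2])
  i=2: ✓ (witness j=3)
  i=3: ✗ (none in [4,4])
  i=4: ✓ (witness j=5)
  i=5: ✓ (witness j=6)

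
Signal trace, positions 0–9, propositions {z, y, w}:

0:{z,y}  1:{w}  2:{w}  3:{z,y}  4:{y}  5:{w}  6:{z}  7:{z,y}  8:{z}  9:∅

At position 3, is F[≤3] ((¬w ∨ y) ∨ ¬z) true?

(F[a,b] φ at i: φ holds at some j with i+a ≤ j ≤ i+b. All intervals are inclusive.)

Check ((¬w ∨ y) ∨ ¬z) at each j in [3,6]:
  j=3: true
  j=4: true
  j=5: true
  j=6: true
Found at j=3 → formula holds.

True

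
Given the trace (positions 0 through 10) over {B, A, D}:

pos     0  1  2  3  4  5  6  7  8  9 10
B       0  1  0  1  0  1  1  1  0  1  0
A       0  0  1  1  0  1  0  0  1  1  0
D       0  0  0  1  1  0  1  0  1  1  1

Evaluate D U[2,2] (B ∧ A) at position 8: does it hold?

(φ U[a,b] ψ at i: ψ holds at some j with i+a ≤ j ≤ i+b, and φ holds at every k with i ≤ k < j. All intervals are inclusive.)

No

Need some j in [10,10] with (B ∧ A), and D at every k in [8,j-1].
  j=10: (B ∧ A) false.
No j in the window works → until fails.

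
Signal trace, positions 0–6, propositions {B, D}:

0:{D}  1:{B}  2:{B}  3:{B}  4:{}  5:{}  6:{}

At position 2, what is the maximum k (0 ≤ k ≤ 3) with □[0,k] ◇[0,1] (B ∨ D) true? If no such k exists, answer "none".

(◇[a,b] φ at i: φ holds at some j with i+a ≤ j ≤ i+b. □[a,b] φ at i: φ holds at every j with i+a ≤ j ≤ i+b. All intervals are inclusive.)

◇[0,1] (B ∨ D) must hold from j=2 onward; find where it first fails.
  j=2: holds
  j=3: holds
  j=4: fails
Holds on [2,3], so largest k = 1.

1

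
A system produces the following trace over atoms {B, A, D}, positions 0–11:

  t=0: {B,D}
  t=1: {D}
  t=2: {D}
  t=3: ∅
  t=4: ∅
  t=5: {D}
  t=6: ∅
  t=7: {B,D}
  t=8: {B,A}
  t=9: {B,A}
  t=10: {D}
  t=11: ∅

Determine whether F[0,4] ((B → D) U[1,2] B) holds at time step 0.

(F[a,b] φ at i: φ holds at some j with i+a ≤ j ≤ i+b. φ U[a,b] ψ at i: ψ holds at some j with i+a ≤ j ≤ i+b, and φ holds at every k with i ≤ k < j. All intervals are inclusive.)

Check ((B → D) U[1,2] B) at each j in [0,4]:
  j=0: fails
  j=1: fails
  j=2: fails
  j=3: fails
  j=4: fails
No position in the window satisfies it → formula fails.

Does not hold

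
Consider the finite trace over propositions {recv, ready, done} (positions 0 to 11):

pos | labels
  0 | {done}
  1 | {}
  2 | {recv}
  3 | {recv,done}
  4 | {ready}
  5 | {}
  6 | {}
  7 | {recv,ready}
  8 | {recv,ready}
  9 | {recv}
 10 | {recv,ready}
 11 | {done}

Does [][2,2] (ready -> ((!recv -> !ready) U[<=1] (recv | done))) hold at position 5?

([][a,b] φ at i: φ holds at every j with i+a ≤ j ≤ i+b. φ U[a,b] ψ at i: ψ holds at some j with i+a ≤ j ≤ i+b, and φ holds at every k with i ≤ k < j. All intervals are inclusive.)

Check (ready -> ((!recv -> !ready) U[<=1] (recv | done))) at every j in [7,7]:
  j=7: antecedent true; consequent holds → ✓
All positions satisfy it → formula holds.

Holds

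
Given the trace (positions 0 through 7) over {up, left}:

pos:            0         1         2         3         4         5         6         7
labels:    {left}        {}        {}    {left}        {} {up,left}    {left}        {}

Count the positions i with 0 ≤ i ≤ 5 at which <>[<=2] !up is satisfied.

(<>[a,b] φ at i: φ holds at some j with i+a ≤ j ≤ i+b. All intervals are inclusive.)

6

Evaluate at each i in [0,5]:
  i=0: ✓ (witness j=0)
  i=1: ✓ (witness j=1)
  i=2: ✓ (witness j=2)
  i=3: ✓ (witness j=3)
  i=4: ✓ (witness j=4)
  i=5: ✓ (witness j=6)
Positions where it holds: {0, 1, 2, 3, 4, 5} → 6.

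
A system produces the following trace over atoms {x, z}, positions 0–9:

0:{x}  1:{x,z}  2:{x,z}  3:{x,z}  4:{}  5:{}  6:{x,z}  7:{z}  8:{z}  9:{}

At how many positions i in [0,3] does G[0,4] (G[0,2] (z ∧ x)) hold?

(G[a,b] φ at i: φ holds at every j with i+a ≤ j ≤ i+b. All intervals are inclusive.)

Evaluate at each i in [0,3]:
  i=0: ✗ (fails at j=0)
  i=1: ✗ (fails at j=2)
  i=2: ✗ (fails at j=2)
  i=3: ✗ (fails at j=3)
Positions where it holds: {} → 0.

0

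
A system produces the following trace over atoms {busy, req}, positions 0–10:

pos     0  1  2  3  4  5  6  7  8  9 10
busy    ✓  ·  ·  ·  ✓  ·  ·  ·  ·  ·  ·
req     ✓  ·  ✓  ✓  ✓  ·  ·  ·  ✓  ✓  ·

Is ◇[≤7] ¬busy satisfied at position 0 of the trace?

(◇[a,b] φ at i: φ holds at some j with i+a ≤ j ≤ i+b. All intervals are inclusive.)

Check ¬busy at each j in [0,7]:
  j=0: false
  j=1: true
  j=2: true
  j=3: true
  j=4: false
  j=5: true
  j=6: true
  j=7: true
Found at j=1 → formula holds.

True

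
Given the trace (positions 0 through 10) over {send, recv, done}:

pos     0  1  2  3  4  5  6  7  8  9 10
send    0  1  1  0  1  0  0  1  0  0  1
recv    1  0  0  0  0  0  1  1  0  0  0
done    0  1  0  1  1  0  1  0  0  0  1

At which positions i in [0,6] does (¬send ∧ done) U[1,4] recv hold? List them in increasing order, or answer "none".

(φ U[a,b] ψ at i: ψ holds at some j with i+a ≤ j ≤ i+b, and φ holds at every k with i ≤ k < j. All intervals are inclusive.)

Evaluate at each i in [0,6]:
  i=0: ✗ (no rhs in [1,4])
  i=1: ✗ (no rhs in [2,5])
  i=2: ✗ (lhs fails at k=2 before rhs at j=6)
  i=3: ✗ (lhs fails at k=4 before rhs at j=6)
  i=4: ✗ (lhs fails at k=4 before rhs at j=6)
  i=5: ✗ (lhs fails at k=5 before rhs at j=6)
  i=6: ✓ (rhs at j=7; lhs holds on [6,6])

6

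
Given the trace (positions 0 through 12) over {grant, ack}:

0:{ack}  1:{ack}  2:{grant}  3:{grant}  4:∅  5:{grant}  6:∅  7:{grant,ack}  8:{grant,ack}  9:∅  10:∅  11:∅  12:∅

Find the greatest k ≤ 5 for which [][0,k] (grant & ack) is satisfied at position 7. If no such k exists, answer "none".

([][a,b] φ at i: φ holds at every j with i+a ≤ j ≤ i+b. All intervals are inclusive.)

(grant & ack) must hold from j=7 onward; find where it first fails.
  j=7: holds
  j=8: holds
  j=9: fails
Holds on [7,8], so largest k = 1.

1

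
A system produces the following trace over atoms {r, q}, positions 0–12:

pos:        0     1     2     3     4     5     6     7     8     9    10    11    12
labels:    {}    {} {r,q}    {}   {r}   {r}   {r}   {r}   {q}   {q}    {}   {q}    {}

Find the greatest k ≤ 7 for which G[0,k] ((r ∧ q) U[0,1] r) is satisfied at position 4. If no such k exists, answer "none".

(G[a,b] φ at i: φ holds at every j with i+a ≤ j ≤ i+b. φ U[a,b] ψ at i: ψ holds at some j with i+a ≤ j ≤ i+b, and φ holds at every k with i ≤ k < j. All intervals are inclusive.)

((r ∧ q) U[0,1] r) must hold from j=4 onward; find where it first fails.
  j=4: holds
  j=5: holds
  j=6: holds
  j=7: holds
  j=8: fails
Holds on [4,7], so largest k = 3.

3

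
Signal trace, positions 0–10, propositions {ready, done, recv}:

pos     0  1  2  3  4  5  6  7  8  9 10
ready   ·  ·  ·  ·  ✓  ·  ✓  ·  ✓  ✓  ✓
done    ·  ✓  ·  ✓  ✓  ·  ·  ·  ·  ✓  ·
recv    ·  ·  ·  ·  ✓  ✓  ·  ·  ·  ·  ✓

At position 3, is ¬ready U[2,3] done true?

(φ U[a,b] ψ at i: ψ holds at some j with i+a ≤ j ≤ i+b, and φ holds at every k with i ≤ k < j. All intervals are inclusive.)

No

Need some j in [5,6] with done, and ¬ready at every k in [3,j-1].
  j=5: done false.
  j=6: done false.
No j in the window works → until fails.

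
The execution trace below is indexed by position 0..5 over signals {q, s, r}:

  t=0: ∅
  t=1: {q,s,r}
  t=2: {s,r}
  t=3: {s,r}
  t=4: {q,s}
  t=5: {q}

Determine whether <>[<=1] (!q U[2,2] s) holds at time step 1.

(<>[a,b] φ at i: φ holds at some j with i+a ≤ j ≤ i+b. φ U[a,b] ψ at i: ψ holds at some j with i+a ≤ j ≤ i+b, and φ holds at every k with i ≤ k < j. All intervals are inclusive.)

Check (!q U[2,2] s) at each j in [1,2]:
  j=1: fails
  j=2: holds
Found at j=2 → formula holds.

True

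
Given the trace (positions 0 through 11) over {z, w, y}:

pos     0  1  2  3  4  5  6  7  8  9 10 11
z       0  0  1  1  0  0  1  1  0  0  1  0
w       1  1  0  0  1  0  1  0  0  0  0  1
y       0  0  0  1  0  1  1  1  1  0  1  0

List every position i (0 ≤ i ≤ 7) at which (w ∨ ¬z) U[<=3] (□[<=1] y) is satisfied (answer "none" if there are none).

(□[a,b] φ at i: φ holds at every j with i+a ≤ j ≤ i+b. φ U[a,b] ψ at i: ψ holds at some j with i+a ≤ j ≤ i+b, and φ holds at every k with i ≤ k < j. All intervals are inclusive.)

4, 5, 6, 7

Evaluate at each i in [0,7]:
  i=0: ✗ (no rhs in [0,3])
  i=1: ✗ (no rhs in [1,4])
  i=2: ✗ (lhs fails at k=2 before rhs at j=5)
  i=3: ✗ (lhs fails at k=3 before rhs at j=5)
  i=4: ✓ (rhs at j=5; lhs holds on [4,4])
  i=5: ✓ (rhs at j=5)
  i=6: ✓ (rhs at j=6)
  i=7: ✓ (rhs at j=7)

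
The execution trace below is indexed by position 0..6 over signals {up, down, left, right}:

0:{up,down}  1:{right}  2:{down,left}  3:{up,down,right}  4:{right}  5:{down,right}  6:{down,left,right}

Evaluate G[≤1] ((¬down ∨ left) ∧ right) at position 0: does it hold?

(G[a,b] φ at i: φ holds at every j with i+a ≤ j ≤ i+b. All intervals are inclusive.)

Does not hold

Check ((¬down ∨ left) ∧ right) at every j in [0,1]:
  j=0: false
  j=1: true
Fails at j=0 → formula fails.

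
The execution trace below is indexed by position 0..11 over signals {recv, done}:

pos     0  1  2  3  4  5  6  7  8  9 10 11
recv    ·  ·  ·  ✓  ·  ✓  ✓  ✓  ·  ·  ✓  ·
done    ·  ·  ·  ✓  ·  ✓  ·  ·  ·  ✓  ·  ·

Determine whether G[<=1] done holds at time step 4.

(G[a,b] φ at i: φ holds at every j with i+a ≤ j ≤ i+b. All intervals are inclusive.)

Check done at every j in [4,5]:
  j=4: false
  j=5: true
Fails at j=4 → formula fails.

No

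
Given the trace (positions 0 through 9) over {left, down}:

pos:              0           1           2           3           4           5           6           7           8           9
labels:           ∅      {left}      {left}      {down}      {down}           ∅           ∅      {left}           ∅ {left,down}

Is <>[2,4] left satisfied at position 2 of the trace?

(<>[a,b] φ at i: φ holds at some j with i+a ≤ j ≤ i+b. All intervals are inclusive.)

Check left at each j in [4,6]:
  j=4: false
  j=5: false
  j=6: false
No position in the window satisfies it → formula fails.

Does not hold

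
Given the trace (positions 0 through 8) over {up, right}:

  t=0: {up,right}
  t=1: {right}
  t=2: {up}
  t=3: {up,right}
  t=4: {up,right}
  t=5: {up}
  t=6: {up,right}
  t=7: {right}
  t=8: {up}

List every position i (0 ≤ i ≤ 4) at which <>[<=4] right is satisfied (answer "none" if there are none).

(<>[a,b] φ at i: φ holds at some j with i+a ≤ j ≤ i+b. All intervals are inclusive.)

Evaluate at each i in [0,4]:
  i=0: ✓ (witness j=0)
  i=1: ✓ (witness j=1)
  i=2: ✓ (witness j=3)
  i=3: ✓ (witness j=3)
  i=4: ✓ (witness j=4)

0, 1, 2, 3, 4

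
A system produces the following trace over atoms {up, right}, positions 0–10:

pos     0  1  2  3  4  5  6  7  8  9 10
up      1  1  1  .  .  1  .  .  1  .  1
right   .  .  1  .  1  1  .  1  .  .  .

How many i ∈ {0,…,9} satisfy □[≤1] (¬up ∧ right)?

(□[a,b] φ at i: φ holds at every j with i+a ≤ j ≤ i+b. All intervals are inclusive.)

0

Evaluate at each i in [0,9]:
  i=0: ✗ (fails at j=0)
  i=1: ✗ (fails at j=1)
  i=2: ✗ (fails at j=2)
  i=3: ✗ (fails at j=3)
  i=4: ✗ (fails at j=5)
  i=5: ✗ (fails at j=5)
  i=6: ✗ (fails at j=6)
  i=7: ✗ (fails at j=8)
  i=8: ✗ (fails at j=8)
  i=9: ✗ (fails at j=9)
Positions where it holds: {} → 0.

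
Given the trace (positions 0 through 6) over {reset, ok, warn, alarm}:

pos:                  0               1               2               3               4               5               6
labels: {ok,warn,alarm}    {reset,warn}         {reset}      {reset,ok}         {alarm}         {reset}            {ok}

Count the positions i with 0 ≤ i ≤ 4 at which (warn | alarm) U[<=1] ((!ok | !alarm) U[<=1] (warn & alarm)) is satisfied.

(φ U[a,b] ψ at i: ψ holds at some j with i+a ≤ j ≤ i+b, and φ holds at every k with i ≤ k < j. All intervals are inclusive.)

Evaluate at each i in [0,4]:
  i=0: ✓ (rhs at j=0)
  i=1: ✗ (no rhs in [1,2])
  i=2: ✗ (no rhs in [2,3])
  i=3: ✗ (no rhs in [3,4])
  i=4: ✗ (no rhs in [4,5])
Positions where it holds: {0} → 1.

1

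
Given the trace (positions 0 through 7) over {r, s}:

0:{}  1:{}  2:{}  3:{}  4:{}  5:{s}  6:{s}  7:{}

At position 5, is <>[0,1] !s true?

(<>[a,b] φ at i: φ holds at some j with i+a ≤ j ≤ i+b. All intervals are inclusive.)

No

Check !s at each j in [5,6]:
  j=5: false
  j=6: false
No position in the window satisfies it → formula fails.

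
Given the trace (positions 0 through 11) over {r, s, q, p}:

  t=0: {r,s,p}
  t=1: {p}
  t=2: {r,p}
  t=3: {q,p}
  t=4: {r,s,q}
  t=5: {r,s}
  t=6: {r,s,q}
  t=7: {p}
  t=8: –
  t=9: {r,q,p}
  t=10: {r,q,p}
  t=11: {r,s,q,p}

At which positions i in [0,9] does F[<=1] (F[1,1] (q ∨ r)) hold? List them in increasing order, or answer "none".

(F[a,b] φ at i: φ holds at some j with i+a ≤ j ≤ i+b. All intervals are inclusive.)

0, 1, 2, 3, 4, 5, 7, 8, 9

Evaluate at each i in [0,9]:
  i=0: ✓ (witness j=1)
  i=1: ✓ (witness j=1)
  i=2: ✓ (witness j=2)
  i=3: ✓ (witness j=3)
  i=4: ✓ (witness j=4)
  i=5: ✓ (witness j=5)
  i=6: ✗ (none in [6,7])
  i=7: ✓ (witness j=8)
  i=8: ✓ (witness j=8)
  i=9: ✓ (witness j=9)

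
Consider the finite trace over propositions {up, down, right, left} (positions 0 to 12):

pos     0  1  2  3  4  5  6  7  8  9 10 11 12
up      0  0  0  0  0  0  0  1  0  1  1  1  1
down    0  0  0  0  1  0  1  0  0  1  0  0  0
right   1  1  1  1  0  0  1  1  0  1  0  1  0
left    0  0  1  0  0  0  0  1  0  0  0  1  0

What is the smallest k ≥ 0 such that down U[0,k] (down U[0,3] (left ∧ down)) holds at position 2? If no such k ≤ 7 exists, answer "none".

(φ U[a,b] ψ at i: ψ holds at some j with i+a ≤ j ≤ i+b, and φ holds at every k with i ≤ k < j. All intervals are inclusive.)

none

Need earliest j ≥ 2 with (down U[0,3] (left ∧ down)), and down at every k in [2,j-1].
  j=2: rhs fails.
  j=3: rhs fails.
  j=4: rhs fails.
  j=5: rhs fails.
  j=6: rhs fails.
  j=7: rhs fails.
  j=8: rhs fails.
  j=9: rhs fails.
No witness within the range → none.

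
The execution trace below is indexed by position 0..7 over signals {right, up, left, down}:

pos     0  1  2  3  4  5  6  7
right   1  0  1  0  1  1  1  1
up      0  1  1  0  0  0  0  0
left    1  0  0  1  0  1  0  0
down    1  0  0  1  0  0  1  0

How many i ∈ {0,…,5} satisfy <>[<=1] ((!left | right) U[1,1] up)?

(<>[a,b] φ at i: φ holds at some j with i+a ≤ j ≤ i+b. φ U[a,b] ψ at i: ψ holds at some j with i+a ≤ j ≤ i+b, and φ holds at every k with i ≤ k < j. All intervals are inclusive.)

2

Evaluate at each i in [0,5]:
  i=0: ✓ (witness j=0)
  i=1: ✓ (witness j=1)
  i=2: ✗ (none in [2,3])
  i=3: ✗ (none in [3,4])
  i=4: ✗ (none in [4,5])
  i=5: ✗ (none in [5,6])
Positions where it holds: {0, 1} → 2.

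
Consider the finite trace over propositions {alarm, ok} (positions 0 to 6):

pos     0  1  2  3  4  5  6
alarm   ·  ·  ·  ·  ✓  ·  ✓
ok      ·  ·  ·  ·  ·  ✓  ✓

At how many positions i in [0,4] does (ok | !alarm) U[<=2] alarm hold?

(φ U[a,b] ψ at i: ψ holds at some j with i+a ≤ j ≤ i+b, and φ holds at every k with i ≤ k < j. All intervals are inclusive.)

Evaluate at each i in [0,4]:
  i=0: ✗ (no rhs in [0,2])
  i=1: ✗ (no rhs in [1,3])
  i=2: ✓ (rhs at j=4; lhs holds on [2,3])
  i=3: ✓ (rhs at j=4; lhs holds on [3,3])
  i=4: ✓ (rhs at j=4)
Positions where it holds: {2, 3, 4} → 3.

3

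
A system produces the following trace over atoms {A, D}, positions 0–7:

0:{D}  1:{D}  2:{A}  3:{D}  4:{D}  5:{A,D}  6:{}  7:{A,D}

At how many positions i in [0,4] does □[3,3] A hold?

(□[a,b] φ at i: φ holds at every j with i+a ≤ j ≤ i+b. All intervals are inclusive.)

Evaluate at each i in [0,4]:
  i=0: ✗ (fails at j=3)
  i=1: ✗ (fails at j=4)
  i=2: ✓ (all of [5,5])
  i=3: ✗ (fails at j=6)
  i=4: ✓ (all of [7,7])
Positions where it holds: {2, 4} → 2.

2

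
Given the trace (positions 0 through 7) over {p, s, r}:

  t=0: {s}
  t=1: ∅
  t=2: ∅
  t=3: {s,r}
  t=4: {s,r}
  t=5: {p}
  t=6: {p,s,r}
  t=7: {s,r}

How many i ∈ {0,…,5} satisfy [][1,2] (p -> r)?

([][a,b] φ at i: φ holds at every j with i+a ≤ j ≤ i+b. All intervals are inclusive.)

4

Evaluate at each i in [0,5]:
  i=0: ✓ (all of [1,2])
  i=1: ✓ (all of [2,3])
  i=2: ✓ (all of [3,4])
  i=3: ✗ (fails at j=5)
  i=4: ✗ (fails at j=5)
  i=5: ✓ (all of [6,7])
Positions where it holds: {0, 1, 2, 5} → 4.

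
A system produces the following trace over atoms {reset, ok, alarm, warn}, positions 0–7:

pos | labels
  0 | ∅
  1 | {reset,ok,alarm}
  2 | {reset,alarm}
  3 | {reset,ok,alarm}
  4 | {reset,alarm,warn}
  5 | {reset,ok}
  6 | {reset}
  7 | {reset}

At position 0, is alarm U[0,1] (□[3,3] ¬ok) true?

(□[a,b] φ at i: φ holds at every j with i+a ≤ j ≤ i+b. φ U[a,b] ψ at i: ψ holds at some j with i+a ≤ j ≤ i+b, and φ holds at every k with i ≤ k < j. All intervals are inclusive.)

Need some j in [0,1] with □[3,3] ¬ok, and alarm at every k in [0,j-1].
  j=0: □[3,3] ¬ok — fails at 3.
  j=1: □[3,3] ¬ok holds, but alarm fails at k=0 → not this j.
No j in the window works → until fails.

Does not hold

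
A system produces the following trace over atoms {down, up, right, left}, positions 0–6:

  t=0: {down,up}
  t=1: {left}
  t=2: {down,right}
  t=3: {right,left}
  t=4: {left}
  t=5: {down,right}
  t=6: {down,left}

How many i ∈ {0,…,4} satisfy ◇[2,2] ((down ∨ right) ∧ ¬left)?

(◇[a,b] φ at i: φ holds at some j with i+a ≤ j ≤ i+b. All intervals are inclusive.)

Evaluate at each i in [0,4]:
  i=0: ✓ (witness j=2)
  i=1: ✗ (none in [3,3])
  i=2: ✗ (none in [4,4])
  i=3: ✓ (witness j=5)
  i=4: ✗ (none in [6,6])
Positions where it holds: {0, 3} → 2.

2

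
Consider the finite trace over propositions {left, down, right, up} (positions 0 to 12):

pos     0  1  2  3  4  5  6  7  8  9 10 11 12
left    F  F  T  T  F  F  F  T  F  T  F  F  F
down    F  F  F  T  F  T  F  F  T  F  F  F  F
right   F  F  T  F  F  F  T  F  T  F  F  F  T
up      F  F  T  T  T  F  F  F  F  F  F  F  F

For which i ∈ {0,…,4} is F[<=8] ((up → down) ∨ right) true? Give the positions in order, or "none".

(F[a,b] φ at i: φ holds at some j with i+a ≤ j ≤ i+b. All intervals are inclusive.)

Evaluate at each i in [0,4]:
  i=0: ✓ (witness j=0)
  i=1: ✓ (witness j=1)
  i=2: ✓ (witness j=2)
  i=3: ✓ (witness j=3)
  i=4: ✓ (witness j=5)

0, 1, 2, 3, 4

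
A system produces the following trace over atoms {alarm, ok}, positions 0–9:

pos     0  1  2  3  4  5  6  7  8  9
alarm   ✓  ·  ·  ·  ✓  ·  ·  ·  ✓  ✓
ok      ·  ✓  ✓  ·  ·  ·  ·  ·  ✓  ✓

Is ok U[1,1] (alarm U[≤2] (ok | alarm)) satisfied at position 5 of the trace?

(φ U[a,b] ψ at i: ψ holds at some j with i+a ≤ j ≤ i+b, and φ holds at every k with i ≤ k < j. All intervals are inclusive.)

No

Need some j in [6,6] with (alarm U[≤2] (ok | alarm)), and ok at every k in [5,j-1].
  j=6: (alarm U[≤2] (ok | alarm)) — fails.
No j in the window works → until fails.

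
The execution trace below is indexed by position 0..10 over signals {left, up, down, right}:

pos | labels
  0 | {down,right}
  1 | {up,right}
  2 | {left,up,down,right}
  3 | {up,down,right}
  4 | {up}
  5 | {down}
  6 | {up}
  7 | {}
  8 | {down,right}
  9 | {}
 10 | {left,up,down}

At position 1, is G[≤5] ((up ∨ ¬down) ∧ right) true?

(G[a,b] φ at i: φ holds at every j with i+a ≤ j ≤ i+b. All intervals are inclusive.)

Check ((up ∨ ¬down) ∧ right) at every j in [1,6]:
  j=1: true
  j=2: true
  j=3: true
  j=4: false
  j=5: false
  j=6: false
Fails at j=4 → formula fails.

False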